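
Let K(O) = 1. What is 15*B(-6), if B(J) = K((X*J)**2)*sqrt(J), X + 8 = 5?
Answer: 15*I*sqrt(6) ≈ 36.742*I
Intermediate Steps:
X = -3 (X = -8 + 5 = -3)
B(J) = sqrt(J) (B(J) = 1*sqrt(J) = sqrt(J))
15*B(-6) = 15*sqrt(-6) = 15*(I*sqrt(6)) = 15*I*sqrt(6)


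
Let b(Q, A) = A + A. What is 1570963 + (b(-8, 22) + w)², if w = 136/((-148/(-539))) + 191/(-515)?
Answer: 675863059626124/363093025 ≈ 1.8614e+6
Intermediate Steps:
b(Q, A) = 2*A
w = 9430823/19055 (w = 136/((-148*(-1/539))) + 191*(-1/515) = 136/(148/539) - 191/515 = 136*(539/148) - 191/515 = 18326/37 - 191/515 = 9430823/19055 ≈ 494.93)
1570963 + (b(-8, 22) + w)² = 1570963 + (2*22 + 9430823/19055)² = 1570963 + (44 + 9430823/19055)² = 1570963 + (10269243/19055)² = 1570963 + 105457351793049/363093025 = 675863059626124/363093025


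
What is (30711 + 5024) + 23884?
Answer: 59619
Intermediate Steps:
(30711 + 5024) + 23884 = 35735 + 23884 = 59619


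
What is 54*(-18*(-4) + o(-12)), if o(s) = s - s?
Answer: 3888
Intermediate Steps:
o(s) = 0
54*(-18*(-4) + o(-12)) = 54*(-18*(-4) + 0) = 54*(72 + 0) = 54*72 = 3888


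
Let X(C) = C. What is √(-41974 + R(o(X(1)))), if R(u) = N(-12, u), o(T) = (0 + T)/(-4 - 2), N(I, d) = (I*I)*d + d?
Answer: I*√1511934/6 ≈ 204.93*I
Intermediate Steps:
N(I, d) = d + d*I² (N(I, d) = I²*d + d = d*I² + d = d + d*I²)
o(T) = -T/6 (o(T) = T/(-6) = T*(-⅙) = -T/6)
R(u) = 145*u (R(u) = u*(1 + (-12)²) = u*(1 + 144) = u*145 = 145*u)
√(-41974 + R(o(X(1)))) = √(-41974 + 145*(-⅙*1)) = √(-41974 + 145*(-⅙)) = √(-41974 - 145/6) = √(-251989/6) = I*√1511934/6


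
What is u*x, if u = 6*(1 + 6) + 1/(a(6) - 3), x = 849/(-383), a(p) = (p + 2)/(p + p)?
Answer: -247059/2681 ≈ -92.152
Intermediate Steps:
a(p) = (2 + p)/(2*p) (a(p) = (2 + p)/((2*p)) = (2 + p)*(1/(2*p)) = (2 + p)/(2*p))
x = -849/383 (x = 849*(-1/383) = -849/383 ≈ -2.2167)
u = 291/7 (u = 6*(1 + 6) + 1/((1/2)*(2 + 6)/6 - 3) = 6*7 + 1/((1/2)*(1/6)*8 - 3) = 42 + 1/(2/3 - 3) = 42 + 1/(-7/3) = 42 - 3/7 = 291/7 ≈ 41.571)
u*x = (291/7)*(-849/383) = -247059/2681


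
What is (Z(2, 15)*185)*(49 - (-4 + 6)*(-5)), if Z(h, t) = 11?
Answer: 120065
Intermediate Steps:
(Z(2, 15)*185)*(49 - (-4 + 6)*(-5)) = (11*185)*(49 - (-4 + 6)*(-5)) = 2035*(49 - 2*(-5)) = 2035*(49 - 1*(-10)) = 2035*(49 + 10) = 2035*59 = 120065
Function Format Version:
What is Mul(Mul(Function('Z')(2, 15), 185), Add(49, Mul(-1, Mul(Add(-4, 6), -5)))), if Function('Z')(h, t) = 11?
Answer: 120065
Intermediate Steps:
Mul(Mul(Function('Z')(2, 15), 185), Add(49, Mul(-1, Mul(Add(-4, 6), -5)))) = Mul(Mul(11, 185), Add(49, Mul(-1, Mul(Add(-4, 6), -5)))) = Mul(2035, Add(49, Mul(-1, Mul(2, -5)))) = Mul(2035, Add(49, Mul(-1, -10))) = Mul(2035, Add(49, 10)) = Mul(2035, 59) = 120065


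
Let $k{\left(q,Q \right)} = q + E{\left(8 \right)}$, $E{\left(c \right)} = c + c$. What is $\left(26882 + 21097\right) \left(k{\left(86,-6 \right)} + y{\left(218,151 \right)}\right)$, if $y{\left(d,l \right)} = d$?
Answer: $15353280$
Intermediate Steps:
$E{\left(c \right)} = 2 c$
$k{\left(q,Q \right)} = 16 + q$ ($k{\left(q,Q \right)} = q + 2 \cdot 8 = q + 16 = 16 + q$)
$\left(26882 + 21097\right) \left(k{\left(86,-6 \right)} + y{\left(218,151 \right)}\right) = \left(26882 + 21097\right) \left(\left(16 + 86\right) + 218\right) = 47979 \left(102 + 218\right) = 47979 \cdot 320 = 15353280$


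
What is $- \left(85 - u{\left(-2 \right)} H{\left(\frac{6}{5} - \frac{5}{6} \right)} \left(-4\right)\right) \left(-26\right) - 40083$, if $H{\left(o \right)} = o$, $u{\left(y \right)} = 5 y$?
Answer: $- \frac{114763}{3} \approx -38254.0$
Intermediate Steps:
$- \left(85 - u{\left(-2 \right)} H{\left(\frac{6}{5} - \frac{5}{6} \right)} \left(-4\right)\right) \left(-26\right) - 40083 = - \left(85 - 5 \left(-2\right) \left(\frac{6}{5} - \frac{5}{6}\right) \left(-4\right)\right) \left(-26\right) - 40083 = - \left(85 - - 10 \left(6 \cdot \frac{1}{5} - \frac{5}{6}\right) \left(-4\right)\right) \left(-26\right) - 40083 = - \left(85 - - 10 \left(\frac{6}{5} - \frac{5}{6}\right) \left(-4\right)\right) \left(-26\right) - 40083 = - \left(85 - \left(-10\right) \frac{11}{30} \left(-4\right)\right) \left(-26\right) - 40083 = - \left(85 - \left(- \frac{11}{3}\right) \left(-4\right)\right) \left(-26\right) - 40083 = - \left(85 - \frac{44}{3}\right) \left(-26\right) - 40083 = - \frac{211 \left(-26\right)}{3} - 40083 = \left(-1\right) \left(- \frac{5486}{3}\right) - 40083 = \frac{5486}{3} - 40083 = - \frac{114763}{3}$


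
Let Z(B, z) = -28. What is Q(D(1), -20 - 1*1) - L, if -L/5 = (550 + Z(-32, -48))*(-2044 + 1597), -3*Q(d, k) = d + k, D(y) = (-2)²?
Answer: -3499993/3 ≈ -1.1667e+6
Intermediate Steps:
D(y) = 4
Q(d, k) = -d/3 - k/3 (Q(d, k) = -(d + k)/3 = -d/3 - k/3)
L = 1166670 (L = -5*(550 - 28)*(-2044 + 1597) = -2610*(-447) = -5*(-233334) = 1166670)
Q(D(1), -20 - 1*1) - L = (-⅓*4 - (-20 - 1*1)/3) - 1*1166670 = (-4/3 - (-20 - 1)/3) - 1166670 = (-4/3 - ⅓*(-21)) - 1166670 = (-4/3 + 7) - 1166670 = 17/3 - 1166670 = -3499993/3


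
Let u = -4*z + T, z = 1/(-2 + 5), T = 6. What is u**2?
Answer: 196/9 ≈ 21.778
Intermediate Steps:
z = 1/3 ≈ 0.33333
u = 14/3 (u = -4*1/3 + 6 = -4/3 + 6 = 14/3 ≈ 4.6667)
u**2 = (14/3)**2 = 196/9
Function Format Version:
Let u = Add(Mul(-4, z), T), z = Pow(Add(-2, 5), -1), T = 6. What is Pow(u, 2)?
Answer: Rational(196, 9) ≈ 21.778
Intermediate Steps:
z = Rational(1, 3) (z = Pow(3, -1) = Rational(1, 3) ≈ 0.33333)
u = Rational(14, 3) (u = Add(Mul(-4, Rational(1, 3)), 6) = Add(Rational(-4, 3), 6) = Rational(14, 3) ≈ 4.6667)
Pow(u, 2) = Pow(Rational(14, 3), 2) = Rational(196, 9)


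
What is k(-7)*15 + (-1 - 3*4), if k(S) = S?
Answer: -118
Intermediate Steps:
k(-7)*15 + (-1 - 3*4) = -7*15 + (-1 - 3*4) = -105 + (-1 - 12) = -105 - 13 = -118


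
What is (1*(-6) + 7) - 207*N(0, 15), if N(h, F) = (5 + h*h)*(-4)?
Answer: 4141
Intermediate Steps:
N(h, F) = -20 - 4*h² (N(h, F) = (5 + h²)*(-4) = -20 - 4*h²)
(1*(-6) + 7) - 207*N(0, 15) = (1*(-6) + 7) - 207*(-20 - 4*0²) = (-6 + 7) - 207*(-20 - 4*0) = 1 - 207*(-20 + 0) = 1 - 207*(-20) = 1 + 4140 = 4141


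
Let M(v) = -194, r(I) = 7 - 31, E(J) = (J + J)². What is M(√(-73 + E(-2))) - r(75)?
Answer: -170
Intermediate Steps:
E(J) = 4*J² (E(J) = (2*J)² = 4*J²)
r(I) = -24
M(√(-73 + E(-2))) - r(75) = -194 - 1*(-24) = -194 + 24 = -170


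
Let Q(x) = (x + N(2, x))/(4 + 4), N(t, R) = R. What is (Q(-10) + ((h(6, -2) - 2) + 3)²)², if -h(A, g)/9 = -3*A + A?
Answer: 564395049/4 ≈ 1.4110e+8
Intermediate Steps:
h(A, g) = 18*A (h(A, g) = -9*(-3*A + A) = -(-18)*A = 18*A)
Q(x) = x/4 (Q(x) = (x + x)/(4 + 4) = (2*x)/8 = (2*x)*(⅛) = x/4)
(Q(-10) + ((h(6, -2) - 2) + 3)²)² = ((¼)*(-10) + ((18*6 - 2) + 3)²)² = (-5/2 + ((108 - 2) + 3)²)² = (-5/2 + (106 + 3)²)² = (-5/2 + 109²)² = (-5/2 + 11881)² = (23757/2)² = 564395049/4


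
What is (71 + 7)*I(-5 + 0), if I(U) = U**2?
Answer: 1950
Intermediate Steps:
(71 + 7)*I(-5 + 0) = (71 + 7)*(-5 + 0)**2 = 78*(-5)**2 = 78*25 = 1950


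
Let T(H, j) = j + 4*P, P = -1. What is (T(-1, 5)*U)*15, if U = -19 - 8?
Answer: -405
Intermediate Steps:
T(H, j) = -4 + j (T(H, j) = j + 4*(-1) = j - 4 = -4 + j)
U = -27
(T(-1, 5)*U)*15 = ((-4 + 5)*(-27))*15 = (1*(-27))*15 = -27*15 = -405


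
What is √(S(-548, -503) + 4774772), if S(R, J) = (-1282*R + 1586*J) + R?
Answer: √4679002 ≈ 2163.1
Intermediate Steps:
S(R, J) = -1281*R + 1586*J
√(S(-548, -503) + 4774772) = √((-1281*(-548) + 1586*(-503)) + 4774772) = √((701988 - 797758) + 4774772) = √(-95770 + 4774772) = √4679002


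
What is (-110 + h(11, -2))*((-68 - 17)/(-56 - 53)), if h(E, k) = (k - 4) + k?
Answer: -10030/109 ≈ -92.018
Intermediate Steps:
h(E, k) = -4 + 2*k (h(E, k) = (-4 + k) + k = -4 + 2*k)
(-110 + h(11, -2))*((-68 - 17)/(-56 - 53)) = (-110 + (-4 + 2*(-2)))*((-68 - 17)/(-56 - 53)) = (-110 + (-4 - 4))*(-85/(-109)) = (-110 - 8)*(-85*(-1/109)) = -118*85/109 = -10030/109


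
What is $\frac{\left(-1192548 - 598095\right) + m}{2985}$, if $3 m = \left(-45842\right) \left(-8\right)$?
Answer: $- \frac{5005193}{8955} \approx -558.93$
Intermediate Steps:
$m = \frac{366736}{3}$ ($m = \frac{\left(-45842\right) \left(-8\right)}{3} = \frac{1}{3} \cdot 366736 = \frac{366736}{3} \approx 1.2225 \cdot 10^{5}$)
$\frac{\left(-1192548 - 598095\right) + m}{2985} = \frac{\left(-1192548 - 598095\right) + \frac{366736}{3}}{2985} = \left(-1790643 + \frac{366736}{3}\right) \frac{1}{2985} = \left(- \frac{5005193}{3}\right) \frac{1}{2985} = - \frac{5005193}{8955}$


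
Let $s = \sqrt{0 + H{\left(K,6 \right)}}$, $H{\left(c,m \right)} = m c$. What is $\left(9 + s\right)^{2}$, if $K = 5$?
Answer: $\left(9 + \sqrt{30}\right)^{2} \approx 209.59$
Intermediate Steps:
$H{\left(c,m \right)} = c m$
$s = \sqrt{30}$ ($s = \sqrt{0 + 5 \cdot 6} = \sqrt{0 + 30} = \sqrt{30} \approx 5.4772$)
$\left(9 + s\right)^{2} = \left(9 + \sqrt{30}\right)^{2}$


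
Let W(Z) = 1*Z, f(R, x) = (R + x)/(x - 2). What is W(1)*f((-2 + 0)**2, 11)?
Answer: 5/3 ≈ 1.6667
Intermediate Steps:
f(R, x) = (R + x)/(-2 + x)
W(Z) = Z
W(1)*f((-2 + 0)**2, 11) = 1*(((-2 + 0)**2 + 11)/(-2 + 11)) = 1*(((-2)**2 + 11)/9) = 1*((4 + 11)/9) = 1*((1/9)*15) = 1*(5/3) = 5/3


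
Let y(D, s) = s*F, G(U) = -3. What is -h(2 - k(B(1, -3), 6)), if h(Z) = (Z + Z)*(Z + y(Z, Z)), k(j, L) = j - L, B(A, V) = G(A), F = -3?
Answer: 484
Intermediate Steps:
B(A, V) = -3
y(D, s) = -3*s (y(D, s) = s*(-3) = -3*s)
h(Z) = -4*Z² (h(Z) = (Z + Z)*(Z - 3*Z) = (2*Z)*(-2*Z) = -4*Z²)
-h(2 - k(B(1, -3), 6)) = -(-4)*(2 - (-3 - 1*6))² = -(-4)*(2 - (-3 - 6))² = -(-4)*(2 - 1*(-9))² = -(-4)*(2 + 9)² = -(-4)*11² = -(-4)*121 = -1*(-484) = 484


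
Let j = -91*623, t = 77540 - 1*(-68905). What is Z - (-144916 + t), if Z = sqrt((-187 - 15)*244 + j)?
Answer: -1529 + I*sqrt(105981) ≈ -1529.0 + 325.55*I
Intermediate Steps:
t = 146445 (t = 77540 + 68905 = 146445)
j = -56693
Z = I*sqrt(105981) (Z = sqrt((-187 - 15)*244 - 56693) = sqrt(-202*244 - 56693) = sqrt(-49288 - 56693) = sqrt(-105981) = I*sqrt(105981) ≈ 325.55*I)
Z - (-144916 + t) = I*sqrt(105981) - (-144916 + 146445) = I*sqrt(105981) - 1*1529 = I*sqrt(105981) - 1529 = -1529 + I*sqrt(105981)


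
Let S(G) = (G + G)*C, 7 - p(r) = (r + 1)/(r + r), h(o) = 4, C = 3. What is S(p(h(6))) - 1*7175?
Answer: -28547/4 ≈ -7136.8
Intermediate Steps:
p(r) = 7 - (1 + r)/(2*r) (p(r) = 7 - (r + 1)/(r + r) = 7 - (1 + r)/(2*r))
S(G) = 6*G (S(G) = (G + G)*3 = (2*G)*3 = 6*G)
S(p(h(6))) - 1*7175 = 6*((½)*(-1 + 13*4)/4) - 1*7175 = 6*((½)*(¼)*(-1 + 52)) - 7175 = 6*((½)*(¼)*51) - 7175 = 6*(51/8) - 7175 = 153/4 - 7175 = -28547/4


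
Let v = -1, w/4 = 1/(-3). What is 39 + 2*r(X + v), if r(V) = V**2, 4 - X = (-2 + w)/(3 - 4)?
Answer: 353/9 ≈ 39.222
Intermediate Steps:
w = -4/3 (w = 4*(1/(-3)) = 4*(1*(-1/3)) = 4*(-1/3) = -4/3 ≈ -1.3333)
X = 2/3 (X = 4 - (-2 - 4/3)/(3 - 4) = 4 - (-10)/(3*(-1)) = 4 - (-10)*(-1)/3 = 4 - 1*10/3 = 4 - 10/3 = 2/3 ≈ 0.66667)
39 + 2*r(X + v) = 39 + 2*(2/3 - 1)**2 = 39 + 2*(-1/3)**2 = 39 + 2*(1/9) = 39 + 2/9 = 353/9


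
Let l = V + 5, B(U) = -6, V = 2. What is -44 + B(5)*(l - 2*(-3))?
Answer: -122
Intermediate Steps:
l = 7 (l = 2 + 5 = 7)
-44 + B(5)*(l - 2*(-3)) = -44 - 6*(7 - 2*(-3)) = -44 - 6*(7 + 6) = -44 - 6*13 = -44 - 78 = -122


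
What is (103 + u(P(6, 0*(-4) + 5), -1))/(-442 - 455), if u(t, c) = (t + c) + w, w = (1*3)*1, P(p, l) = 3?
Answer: -36/299 ≈ -0.12040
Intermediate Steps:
w = 3 (w = 3*1 = 3)
u(t, c) = 3 + c + t (u(t, c) = (t + c) + 3 = (c + t) + 3 = 3 + c + t)
(103 + u(P(6, 0*(-4) + 5), -1))/(-442 - 455) = (103 + (3 - 1 + 3))/(-442 - 455) = (103 + 5)/(-897) = 108*(-1/897) = -36/299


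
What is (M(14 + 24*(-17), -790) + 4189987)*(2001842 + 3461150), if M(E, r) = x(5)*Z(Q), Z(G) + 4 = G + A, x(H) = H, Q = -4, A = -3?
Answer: 22889564996544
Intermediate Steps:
Z(G) = -7 + G (Z(G) = -4 + (G - 3) = -4 + (-3 + G) = -7 + G)
M(E, r) = -55 (M(E, r) = 5*(-7 - 4) = 5*(-11) = -55)
(M(14 + 24*(-17), -790) + 4189987)*(2001842 + 3461150) = (-55 + 4189987)*(2001842 + 3461150) = 4189932*5462992 = 22889564996544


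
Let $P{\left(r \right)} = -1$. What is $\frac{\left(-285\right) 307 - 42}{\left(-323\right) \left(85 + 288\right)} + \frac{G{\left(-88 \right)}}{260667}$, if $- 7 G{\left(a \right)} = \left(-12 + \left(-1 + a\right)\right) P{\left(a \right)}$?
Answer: $\frac{159713881874}{219834296451} \approx 0.72652$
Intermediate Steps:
$G{\left(a \right)} = - \frac{13}{7} + \frac{a}{7}$ ($G{\left(a \right)} = - \frac{\left(-12 + \left(-1 + a\right)\right) \left(-1\right)}{7} = - \frac{\left(-13 + a\right) \left(-1\right)}{7} = - \frac{13 - a}{7} = - \frac{13}{7} + \frac{a}{7}$)
$\frac{\left(-285\right) 307 - 42}{\left(-323\right) \left(85 + 288\right)} + \frac{G{\left(-88 \right)}}{260667} = \frac{\left(-285\right) 307 - 42}{\left(-323\right) \left(85 + 288\right)} + \frac{- \frac{13}{7} + \frac{1}{7} \left(-88\right)}{260667} = \frac{-87495 - 42}{\left(-323\right) 373} + \left(- \frac{13}{7} - \frac{88}{7}\right) \frac{1}{260667} = - \frac{87537}{-120479} - \frac{101}{1824669} = \left(-87537\right) \left(- \frac{1}{120479}\right) - \frac{101}{1824669} = \frac{87537}{120479} - \frac{101}{1824669} = \frac{159713881874}{219834296451}$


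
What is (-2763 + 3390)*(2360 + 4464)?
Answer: 4278648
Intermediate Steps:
(-2763 + 3390)*(2360 + 4464) = 627*6824 = 4278648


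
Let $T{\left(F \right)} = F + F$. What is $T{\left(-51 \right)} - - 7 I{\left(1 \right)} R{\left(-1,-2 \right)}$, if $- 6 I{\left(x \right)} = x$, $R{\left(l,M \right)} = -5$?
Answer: $- \frac{577}{6} \approx -96.167$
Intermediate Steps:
$T{\left(F \right)} = 2 F$
$I{\left(x \right)} = - \frac{x}{6}$
$T{\left(-51 \right)} - - 7 I{\left(1 \right)} R{\left(-1,-2 \right)} = 2 \left(-51\right) - - 7 \left(\left(- \frac{1}{6}\right) 1\right) \left(-5\right) = -102 - \left(-7\right) \left(- \frac{1}{6}\right) \left(-5\right) = -102 - \frac{7}{6} \left(-5\right) = -102 - - \frac{35}{6} = -102 + \frac{35}{6} = - \frac{577}{6}$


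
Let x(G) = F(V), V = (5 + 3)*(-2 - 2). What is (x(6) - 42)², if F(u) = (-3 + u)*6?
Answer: 63504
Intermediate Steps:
V = -32 (V = 8*(-4) = -32)
F(u) = -18 + 6*u
x(G) = -210 (x(G) = -18 + 6*(-32) = -18 - 192 = -210)
(x(6) - 42)² = (-210 - 42)² = (-252)² = 63504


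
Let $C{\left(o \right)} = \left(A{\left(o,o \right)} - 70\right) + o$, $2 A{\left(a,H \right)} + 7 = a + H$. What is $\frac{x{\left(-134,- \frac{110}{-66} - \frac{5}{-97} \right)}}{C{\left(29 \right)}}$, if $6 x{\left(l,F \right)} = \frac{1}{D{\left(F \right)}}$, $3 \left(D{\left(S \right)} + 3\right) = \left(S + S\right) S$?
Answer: $\frac{84681}{8125999} \approx 0.010421$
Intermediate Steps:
$A{\left(a,H \right)} = - \frac{7}{2} + \frac{H}{2} + \frac{a}{2}$ ($A{\left(a,H \right)} = - \frac{7}{2} + \frac{a + H}{2} = - \frac{7}{2} + \frac{H + a}{2} = - \frac{7}{2} + \left(\frac{H}{2} + \frac{a}{2}\right) = - \frac{7}{2} + \frac{H}{2} + \frac{a}{2}$)
$D{\left(S \right)} = -3 + \frac{2 S^{2}}{3}$ ($D{\left(S \right)} = -3 + \frac{\left(S + S\right) S}{3} = -3 + \frac{2 S S}{3} = -3 + \frac{2 S^{2}}{3}$)
$C{\left(o \right)} = - \frac{147}{2} + 2 o$ ($C{\left(o \right)} = \left(\left(- \frac{7}{2} + \frac{o}{2} + \frac{o}{2}\right) - 70\right) + o = \left(\left(- \frac{7}{2} + o\right) - 70\right) + o = \left(- \frac{147}{2} + o\right) + o = - \frac{147}{2} + 2 o$)
$x{\left(l,F \right)} = \frac{1}{6 \left(-3 + \frac{2 F^{2}}{3}\right)}$
$\frac{x{\left(-134,- \frac{110}{-66} - \frac{5}{-97} \right)}}{C{\left(29 \right)}} = \frac{\frac{1}{2} \frac{1}{-9 + 2 \left(- \frac{110}{-66} - \frac{5}{-97}\right)^{2}}}{- \frac{147}{2} + 2 \cdot 29} = \frac{\frac{1}{2} \frac{1}{-9 + 2 \left(\left(-110\right) \left(- \frac{1}{66}\right) - - \frac{5}{97}\right)^{2}}}{- \frac{147}{2} + 58} = \frac{\frac{1}{2} \frac{1}{-9 + 2 \left(\frac{5}{3} + \frac{5}{97}\right)^{2}}}{- \frac{31}{2}} = \frac{1}{2 \left(-9 + 2 \left(\frac{500}{291}\right)^{2}\right)} \left(- \frac{2}{31}\right) = \frac{1}{2 \left(-9 + 2 \cdot \frac{250000}{84681}\right)} \left(- \frac{2}{31}\right) = \frac{1}{2 \left(-9 + \frac{500000}{84681}\right)} \left(- \frac{2}{31}\right) = \frac{1}{2 \left(- \frac{262129}{84681}\right)} \left(- \frac{2}{31}\right) = \frac{1}{2} \left(- \frac{84681}{262129}\right) \left(- \frac{2}{31}\right) = \left(- \frac{84681}{524258}\right) \left(- \frac{2}{31}\right) = \frac{84681}{8125999}$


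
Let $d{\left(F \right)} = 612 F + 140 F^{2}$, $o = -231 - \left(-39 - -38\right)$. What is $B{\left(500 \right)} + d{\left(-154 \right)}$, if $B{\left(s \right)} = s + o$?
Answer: $3226262$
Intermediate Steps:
$o = -230$ ($o = -231 - \left(-39 + 38\right) = -231 - -1 = -231 + 1 = -230$)
$d{\left(F \right)} = 140 F^{2} + 612 F$
$B{\left(s \right)} = -230 + s$ ($B{\left(s \right)} = s - 230 = -230 + s$)
$B{\left(500 \right)} + d{\left(-154 \right)} = \left(-230 + 500\right) + 4 \left(-154\right) \left(153 + 35 \left(-154\right)\right) = 270 + 4 \left(-154\right) \left(153 - 5390\right) = 270 + 4 \left(-154\right) \left(-5237\right) = 270 + 3225992 = 3226262$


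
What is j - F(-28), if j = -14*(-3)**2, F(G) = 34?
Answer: -160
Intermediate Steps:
j = -126 (j = -14*9 = -126)
j - F(-28) = -126 - 1*34 = -126 - 34 = -160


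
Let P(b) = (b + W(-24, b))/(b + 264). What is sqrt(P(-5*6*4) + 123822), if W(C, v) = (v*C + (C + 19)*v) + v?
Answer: 3*sqrt(55042)/2 ≈ 351.92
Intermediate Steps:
W(C, v) = v + C*v + v*(19 + C) (W(C, v) = (C*v + (19 + C)*v) + v = (C*v + v*(19 + C)) + v = v + C*v + v*(19 + C))
P(b) = -27*b/(264 + b) (P(b) = (b + 2*b*(10 - 24))/(b + 264) = (b + 2*b*(-14))/(264 + b) = (b - 28*b)/(264 + b) = (-27*b)/(264 + b) = -27*b/(264 + b))
sqrt(P(-5*6*4) + 123822) = sqrt(-27*-5*6*4/(264 - 5*6*4) + 123822) = sqrt(-27*(-30*4)/(264 - 30*4) + 123822) = sqrt(-27*(-120)/(264 - 120) + 123822) = sqrt(-27*(-120)/144 + 123822) = sqrt(-27*(-120)*1/144 + 123822) = sqrt(45/2 + 123822) = sqrt(247689/2) = 3*sqrt(55042)/2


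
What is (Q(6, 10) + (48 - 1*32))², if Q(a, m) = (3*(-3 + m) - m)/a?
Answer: 11449/36 ≈ 318.03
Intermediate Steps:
Q(a, m) = (-9 + 2*m)/a (Q(a, m) = ((-9 + 3*m) - m)/a = (-9 + 2*m)/a)
(Q(6, 10) + (48 - 1*32))² = ((-9 + 2*10)/6 + (48 - 1*32))² = ((-9 + 20)/6 + (48 - 32))² = ((⅙)*11 + 16)² = (11/6 + 16)² = (107/6)² = 11449/36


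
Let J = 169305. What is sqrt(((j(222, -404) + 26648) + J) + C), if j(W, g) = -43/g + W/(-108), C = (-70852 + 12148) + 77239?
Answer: sqrt(78766999381)/606 ≈ 463.13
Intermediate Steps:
C = 18535 (C = -58704 + 77239 = 18535)
j(W, g) = -43/g - W/108 (j(W, g) = -43/g + W*(-1/108) = -43/g - W/108)
sqrt(((j(222, -404) + 26648) + J) + C) = sqrt((((-43/(-404) - 1/108*222) + 26648) + 169305) + 18535) = sqrt((((-43*(-1/404) - 37/18) + 26648) + 169305) + 18535) = sqrt((((43/404 - 37/18) + 26648) + 169305) + 18535) = sqrt(((-7087/3636 + 26648) + 169305) + 18535) = sqrt((96885041/3636 + 169305) + 18535) = sqrt(712478021/3636 + 18535) = sqrt(779871281/3636) = sqrt(78766999381)/606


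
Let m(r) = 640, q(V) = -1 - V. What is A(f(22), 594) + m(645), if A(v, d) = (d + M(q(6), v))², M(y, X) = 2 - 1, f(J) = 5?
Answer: 354665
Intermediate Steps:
M(y, X) = 1
A(v, d) = (1 + d)² (A(v, d) = (d + 1)² = (1 + d)²)
A(f(22), 594) + m(645) = (1 + 594)² + 640 = 595² + 640 = 354025 + 640 = 354665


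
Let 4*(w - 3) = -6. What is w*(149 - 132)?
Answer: 51/2 ≈ 25.500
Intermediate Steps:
w = 3/2 (w = 3 + (¼)*(-6) = 3 - 3/2 = 3/2 ≈ 1.5000)
w*(149 - 132) = 3*(149 - 132)/2 = (3/2)*17 = 51/2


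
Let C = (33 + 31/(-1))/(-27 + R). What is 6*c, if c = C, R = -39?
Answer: -2/11 ≈ -0.18182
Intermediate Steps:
C = -1/33 (C = (33 + 31/(-1))/(-27 - 39) = (33 + 31*(-1))/(-66) = (33 - 31)*(-1/66) = 2*(-1/66) = -1/33 ≈ -0.030303)
c = -1/33 ≈ -0.030303
6*c = 6*(-1/33) = -2/11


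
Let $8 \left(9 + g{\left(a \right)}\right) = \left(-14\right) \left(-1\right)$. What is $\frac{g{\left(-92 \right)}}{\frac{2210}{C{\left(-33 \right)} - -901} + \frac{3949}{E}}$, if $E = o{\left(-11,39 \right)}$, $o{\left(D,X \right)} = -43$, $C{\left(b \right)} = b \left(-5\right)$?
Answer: $\frac{51127}{633016} \approx 0.080767$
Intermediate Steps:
$C{\left(b \right)} = - 5 b$
$E = -43$
$g{\left(a \right)} = - \frac{29}{4}$ ($g{\left(a \right)} = -9 + \frac{\left(-14\right) \left(-1\right)}{8} = -9 + \frac{1}{8} \cdot 14 = -9 + \frac{7}{4} = - \frac{29}{4}$)
$\frac{g{\left(-92 \right)}}{\frac{2210}{C{\left(-33 \right)} - -901} + \frac{3949}{E}} = - \frac{29}{4 \left(\frac{2210}{\left(-5\right) \left(-33\right) - -901} + \frac{3949}{-43}\right)} = - \frac{29}{4 \left(\frac{2210}{165 + 901} + 3949 \left(- \frac{1}{43}\right)\right)} = - \frac{29}{4 \left(\frac{2210}{1066} - \frac{3949}{43}\right)} = - \frac{29}{4 \left(2210 \cdot \frac{1}{1066} - \frac{3949}{43}\right)} = - \frac{29}{4 \left(\frac{85}{41} - \frac{3949}{43}\right)} = - \frac{29}{4 \left(- \frac{158254}{1763}\right)} = \left(- \frac{29}{4}\right) \left(- \frac{1763}{158254}\right) = \frac{51127}{633016}$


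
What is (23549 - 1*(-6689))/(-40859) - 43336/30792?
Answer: -25978405/12097407 ≈ -2.1474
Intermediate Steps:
(23549 - 1*(-6689))/(-40859) - 43336/30792 = (23549 + 6689)*(-1/40859) - 43336*1/30792 = 30238*(-1/40859) - 5417/3849 = -2326/3143 - 5417/3849 = -25978405/12097407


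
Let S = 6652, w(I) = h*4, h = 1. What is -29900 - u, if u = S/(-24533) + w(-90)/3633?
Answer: -2664914762516/89128389 ≈ -29900.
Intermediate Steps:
w(I) = 4 (w(I) = 1*4 = 4)
u = -24068584/89128389 (u = 6652/(-24533) + 4/3633 = 6652*(-1/24533) + 4*(1/3633) = -6652/24533 + 4/3633 = -24068584/89128389 ≈ -0.27004)
-29900 - u = -29900 - 1*(-24068584/89128389) = -29900 + 24068584/89128389 = -2664914762516/89128389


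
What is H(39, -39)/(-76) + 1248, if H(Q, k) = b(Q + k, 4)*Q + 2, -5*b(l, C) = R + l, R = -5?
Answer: 94807/76 ≈ 1247.5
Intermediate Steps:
b(l, C) = 1 - l/5 (b(l, C) = -(-5 + l)/5 = 1 - l/5)
H(Q, k) = 2 + Q*(1 - Q/5 - k/5) (H(Q, k) = (1 - (Q + k)/5)*Q + 2 = (1 + (-Q/5 - k/5))*Q + 2 = (1 - Q/5 - k/5)*Q + 2 = Q*(1 - Q/5 - k/5) + 2 = 2 + Q*(1 - Q/5 - k/5))
H(39, -39)/(-76) + 1248 = (2 - 1/5*39*(-5 + 39 - 39))/(-76) + 1248 = (2 - 1/5*39*(-5))*(-1/76) + 1248 = (2 + 39)*(-1/76) + 1248 = 41*(-1/76) + 1248 = -41/76 + 1248 = 94807/76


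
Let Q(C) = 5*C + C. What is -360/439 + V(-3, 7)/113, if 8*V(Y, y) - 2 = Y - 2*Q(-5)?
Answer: -299539/396856 ≈ -0.75478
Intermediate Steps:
Q(C) = 6*C
V(Y, y) = 31/4 + Y/8 (V(Y, y) = ¼ + (Y - 12*(-5))/8 = ¼ + (Y - 2*(-30))/8 = ¼ + (Y + 60)/8 = ¼ + (60 + Y)/8 = ¼ + (15/2 + Y/8) = 31/4 + Y/8)
-360/439 + V(-3, 7)/113 = -360/439 + (31/4 + (⅛)*(-3))/113 = -360*1/439 + (31/4 - 3/8)*(1/113) = -360/439 + (59/8)*(1/113) = -360/439 + 59/904 = -299539/396856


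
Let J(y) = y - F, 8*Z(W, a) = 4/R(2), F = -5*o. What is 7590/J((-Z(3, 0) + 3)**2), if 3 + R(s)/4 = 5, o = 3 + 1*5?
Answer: 1943040/12449 ≈ 156.08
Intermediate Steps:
o = 8 (o = 3 + 5 = 8)
F = -40 (F = -5*8 = -40)
R(s) = 8 (R(s) = -12 + 4*5 = -12 + 20 = 8)
Z(W, a) = 1/16 (Z(W, a) = (4/8)/8 = (4*(1/8))/8 = (1/8)*(1/2) = 1/16)
J(y) = 40 + y (J(y) = y - 1*(-40) = y + 40 = 40 + y)
7590/J((-Z(3, 0) + 3)**2) = 7590/(40 + (-1*1/16 + 3)**2) = 7590/(40 + (-1/16 + 3)**2) = 7590/(40 + (47/16)**2) = 7590/(40 + 2209/256) = 7590/(12449/256) = 7590*(256/12449) = 1943040/12449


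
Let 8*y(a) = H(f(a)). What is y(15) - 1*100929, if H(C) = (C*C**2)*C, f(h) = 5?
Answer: -806807/8 ≈ -1.0085e+5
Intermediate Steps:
H(C) = C**4 (H(C) = C**3*C = C**4)
y(a) = 625/8 (y(a) = (1/8)*5**4 = (1/8)*625 = 625/8)
y(15) - 1*100929 = 625/8 - 1*100929 = 625/8 - 100929 = -806807/8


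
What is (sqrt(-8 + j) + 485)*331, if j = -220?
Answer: 160535 + 662*I*sqrt(57) ≈ 1.6054e+5 + 4998.0*I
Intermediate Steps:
(sqrt(-8 + j) + 485)*331 = (sqrt(-8 - 220) + 485)*331 = (sqrt(-228) + 485)*331 = (2*I*sqrt(57) + 485)*331 = (485 + 2*I*sqrt(57))*331 = 160535 + 662*I*sqrt(57)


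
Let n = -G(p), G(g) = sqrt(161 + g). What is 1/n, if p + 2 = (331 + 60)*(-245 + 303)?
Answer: -sqrt(22837)/22837 ≈ -0.0066173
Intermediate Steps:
p = 22676 (p = -2 + (331 + 60)*(-245 + 303) = -2 + 391*58 = -2 + 22678 = 22676)
n = -sqrt(22837) (n = -sqrt(161 + 22676) = -sqrt(22837) ≈ -151.12)
1/n = 1/(-sqrt(22837)) = -sqrt(22837)/22837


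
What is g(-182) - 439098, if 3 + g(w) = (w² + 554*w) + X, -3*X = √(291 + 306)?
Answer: -506805 - √597/3 ≈ -5.0681e+5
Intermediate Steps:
X = -√597/3 (X = -√(291 + 306)/3 = -√597/3 ≈ -8.1445)
g(w) = -3 + w² + 554*w - √597/3 (g(w) = -3 + ((w² + 554*w) - √597/3) = -3 + (w² + 554*w - √597/3) = -3 + w² + 554*w - √597/3)
g(-182) - 439098 = (-3 + (-182)² + 554*(-182) - √597/3) - 439098 = (-3 + 33124 - 100828 - √597/3) - 439098 = (-67707 - √597/3) - 439098 = -506805 - √597/3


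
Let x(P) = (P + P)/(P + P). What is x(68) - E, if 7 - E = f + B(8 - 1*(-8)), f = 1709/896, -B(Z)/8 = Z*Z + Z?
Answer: -1953363/896 ≈ -2180.1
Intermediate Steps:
B(Z) = -8*Z - 8*Z² (B(Z) = -8*(Z*Z + Z) = -8*(Z² + Z) = -8*(Z + Z²) = -8*Z - 8*Z²)
f = 1709/896 (f = 1709*(1/896) = 1709/896 ≈ 1.9074)
x(P) = 1 (x(P) = (2*P)/((2*P)) = (2*P)*(1/(2*P)) = 1)
E = 1954259/896 (E = 7 - (1709/896 - 8*(8 - 1*(-8))*(1 + (8 - 1*(-8)))) = 7 - (1709/896 - 8*(8 + 8)*(1 + (8 + 8))) = 7 - (1709/896 - 8*16*(1 + 16)) = 7 - (1709/896 - 8*16*17) = 7 - (1709/896 - 2176) = 7 - 1*(-1947987/896) = 7 + 1947987/896 = 1954259/896 ≈ 2181.1)
x(68) - E = 1 - 1*1954259/896 = 1 - 1954259/896 = -1953363/896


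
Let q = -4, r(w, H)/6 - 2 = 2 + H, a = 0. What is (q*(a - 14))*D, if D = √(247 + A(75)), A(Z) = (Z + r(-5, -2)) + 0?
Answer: 56*√334 ≈ 1023.4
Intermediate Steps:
r(w, H) = 24 + 6*H (r(w, H) = 12 + 6*(2 + H) = 12 + (12 + 6*H) = 24 + 6*H)
A(Z) = 12 + Z (A(Z) = (Z + (24 + 6*(-2))) + 0 = (Z + (24 - 12)) + 0 = (Z + 12) + 0 = (12 + Z) + 0 = 12 + Z)
D = √334 (D = √(247 + (12 + 75)) = √(247 + 87) = √334 ≈ 18.276)
(q*(a - 14))*D = (-4*(0 - 14))*√334 = (-4*(-14))*√334 = 56*√334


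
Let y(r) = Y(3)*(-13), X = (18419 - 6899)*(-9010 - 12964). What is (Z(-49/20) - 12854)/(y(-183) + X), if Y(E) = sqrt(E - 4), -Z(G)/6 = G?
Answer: 3250146564864/64080102614630569 - 1669109*I/640801026146305690 ≈ 5.072e-5 - 2.6047e-12*I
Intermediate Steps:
Z(G) = -6*G
Y(E) = sqrt(-4 + E)
X = -253140480 (X = 11520*(-21974) = -253140480)
y(r) = -13*I (y(r) = sqrt(-4 + 3)*(-13) = sqrt(-1)*(-13) = I*(-13) = -13*I)
(Z(-49/20) - 12854)/(y(-183) + X) = (-(-294)/20 - 12854)/(-13*I - 253140480) = (-(-294)/20 - 12854)/(-253140480 - 13*I) = (-6*(-49/20) - 12854)*((-253140480 + 13*I)/64080102614630569) = (147/10 - 12854)*((-253140480 + 13*I)/64080102614630569) = -128393*(-253140480 + 13*I)/640801026146305690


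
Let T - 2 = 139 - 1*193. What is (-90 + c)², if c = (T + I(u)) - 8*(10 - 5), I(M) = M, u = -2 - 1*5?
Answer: 35721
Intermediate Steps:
u = -7 (u = -2 - 5 = -7)
T = -52 (T = 2 + (139 - 1*193) = 2 + (139 - 193) = 2 - 54 = -52)
c = -99 (c = (-52 - 7) - 8*(10 - 5) = -59 - 8*5 = -59 - 40 = -99)
(-90 + c)² = (-90 - 99)² = (-189)² = 35721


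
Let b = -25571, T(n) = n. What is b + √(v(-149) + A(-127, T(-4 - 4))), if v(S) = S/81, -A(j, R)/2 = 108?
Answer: -25571 + I*√17645/9 ≈ -25571.0 + 14.759*I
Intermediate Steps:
A(j, R) = -216 (A(j, R) = -2*108 = -216)
v(S) = S/81 (v(S) = S*(1/81) = S/81)
b + √(v(-149) + A(-127, T(-4 - 4))) = -25571 + √((1/81)*(-149) - 216) = -25571 + √(-149/81 - 216) = -25571 + √(-17645/81) = -25571 + I*√17645/9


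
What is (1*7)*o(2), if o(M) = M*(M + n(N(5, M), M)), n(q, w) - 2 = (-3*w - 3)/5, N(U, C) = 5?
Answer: 154/5 ≈ 30.800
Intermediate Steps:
n(q, w) = 7/5 - 3*w/5 (n(q, w) = 2 + (-3*w - 3)/5 = 2 + (-3 - 3*w)*(⅕) = 2 + (-⅗ - 3*w/5) = 7/5 - 3*w/5)
o(M) = M*(7/5 + 2*M/5) (o(M) = M*(M + (7/5 - 3*M/5)) = M*(7/5 + 2*M/5))
(1*7)*o(2) = (1*7)*((⅕)*2*(7 + 2*2)) = 7*((⅕)*2*(7 + 4)) = 7*((⅕)*2*11) = 7*(22/5) = 154/5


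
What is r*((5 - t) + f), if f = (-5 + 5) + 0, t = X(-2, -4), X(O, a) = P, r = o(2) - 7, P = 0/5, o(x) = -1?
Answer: -40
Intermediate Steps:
P = 0 (P = 0*(⅕) = 0)
r = -8 (r = -1 - 7 = -8)
X(O, a) = 0
t = 0
f = 0 (f = 0 + 0 = 0)
r*((5 - t) + f) = -8*((5 - 1*0) + 0) = -8*((5 + 0) + 0) = -8*(5 + 0) = -8*5 = -40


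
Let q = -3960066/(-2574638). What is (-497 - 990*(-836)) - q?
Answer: 96799538144/117029 ≈ 8.2714e+5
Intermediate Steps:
q = 180003/117029 (q = -3960066*(-1/2574638) = 180003/117029 ≈ 1.5381)
(-497 - 990*(-836)) - q = (-497 - 990*(-836)) - 1*180003/117029 = (-497 + 827640) - 180003/117029 = 827143 - 180003/117029 = 96799538144/117029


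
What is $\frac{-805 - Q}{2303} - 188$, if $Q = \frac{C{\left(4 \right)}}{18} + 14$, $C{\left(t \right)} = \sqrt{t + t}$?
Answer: $- \frac{61969}{329} - \frac{\sqrt{2}}{20727} \approx -188.36$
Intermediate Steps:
$C{\left(t \right)} = \sqrt{2} \sqrt{t}$ ($C{\left(t \right)} = \sqrt{2 t} = \sqrt{2} \sqrt{t}$)
$Q = 14 + \frac{\sqrt{2}}{9}$ ($Q = \frac{\sqrt{2} \sqrt{4}}{18} + 14 = \frac{\sqrt{2} \cdot 2}{18} + 14 = \frac{2 \sqrt{2}}{18} + 14 = \frac{\sqrt{2}}{9} + 14 = 14 + \frac{\sqrt{2}}{9} \approx 14.157$)
$\frac{-805 - Q}{2303} - 188 = \frac{-805 - \left(14 + \frac{\sqrt{2}}{9}\right)}{2303} - 188 = \left(-805 - \left(14 + \frac{\sqrt{2}}{9}\right)\right) \frac{1}{2303} - 188 = \left(-819 - \frac{\sqrt{2}}{9}\right) \frac{1}{2303} - 188 = \left(- \frac{117}{329} - \frac{\sqrt{2}}{20727}\right) - 188 = - \frac{61969}{329} - \frac{\sqrt{2}}{20727}$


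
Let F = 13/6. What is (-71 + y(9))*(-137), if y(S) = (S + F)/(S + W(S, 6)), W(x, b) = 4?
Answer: 749527/78 ≈ 9609.3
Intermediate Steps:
F = 13/6 (F = 13*(⅙) = 13/6 ≈ 2.1667)
y(S) = (13/6 + S)/(4 + S) (y(S) = (S + 13/6)/(S + 4) = (13/6 + S)/(4 + S))
(-71 + y(9))*(-137) = (-71 + (13/6 + 9)/(4 + 9))*(-137) = (-71 + (67/6)/13)*(-137) = (-71 + (1/13)*(67/6))*(-137) = (-71 + 67/78)*(-137) = -5471/78*(-137) = 749527/78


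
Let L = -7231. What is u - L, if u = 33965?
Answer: 41196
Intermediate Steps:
u - L = 33965 - 1*(-7231) = 33965 + 7231 = 41196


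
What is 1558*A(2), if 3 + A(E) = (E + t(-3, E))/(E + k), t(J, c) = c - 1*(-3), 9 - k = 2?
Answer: -31160/9 ≈ -3462.2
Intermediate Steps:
k = 7 (k = 9 - 1*2 = 9 - 2 = 7)
t(J, c) = 3 + c (t(J, c) = c + 3 = 3 + c)
A(E) = -3 + (3 + 2*E)/(7 + E) (A(E) = -3 + (E + (3 + E))/(E + 7) = -3 + (3 + 2*E)/(7 + E))
1558*A(2) = 1558*((-18 - 1*2)/(7 + 2)) = 1558*((-18 - 2)/9) = 1558*((⅑)*(-20)) = 1558*(-20/9) = -31160/9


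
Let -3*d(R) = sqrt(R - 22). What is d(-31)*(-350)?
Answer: 350*I*sqrt(53)/3 ≈ 849.35*I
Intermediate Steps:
d(R) = -sqrt(-22 + R)/3 (d(R) = -sqrt(R - 22)/3 = -sqrt(-22 + R)/3)
d(-31)*(-350) = -sqrt(-22 - 31)/3*(-350) = -I*sqrt(53)/3*(-350) = 350*I*sqrt(53)/3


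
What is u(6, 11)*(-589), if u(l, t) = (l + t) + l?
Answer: -13547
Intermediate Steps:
u(l, t) = t + 2*l
u(6, 11)*(-589) = (11 + 2*6)*(-589) = (11 + 12)*(-589) = 23*(-589) = -13547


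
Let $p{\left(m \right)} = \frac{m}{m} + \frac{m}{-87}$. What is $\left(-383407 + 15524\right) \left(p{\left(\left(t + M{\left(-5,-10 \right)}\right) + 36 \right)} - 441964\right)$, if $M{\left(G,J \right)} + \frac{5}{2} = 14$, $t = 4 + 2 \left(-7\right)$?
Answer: $\frac{9430268308157}{58} \approx 1.6259 \cdot 10^{11}$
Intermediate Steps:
$t = -10$ ($t = 4 - 14 = -10$)
$M{\left(G,J \right)} = \frac{23}{2}$ ($M{\left(G,J \right)} = - \frac{5}{2} + 14 = \frac{23}{2}$)
$p{\left(m \right)} = 1 - \frac{m}{87}$ ($p{\left(m \right)} = 1 + m \left(- \frac{1}{87}\right) = 1 - \frac{m}{87}$)
$\left(-383407 + 15524\right) \left(p{\left(\left(t + M{\left(-5,-10 \right)}\right) + 36 \right)} - 441964\right) = \left(-383407 + 15524\right) \left(\left(1 - \frac{\left(-10 + \frac{23}{2}\right) + 36}{87}\right) - 441964\right) = - 367883 \left(\left(1 - \frac{\frac{3}{2} + 36}{87}\right) - 441964\right) = - 367883 \left(\left(1 - \frac{25}{58}\right) - 441964\right) = - 367883 \left(\frac{33}{58} - 441964\right) = \left(-367883\right) \left(- \frac{25633879}{58}\right) = \frac{9430268308157}{58}$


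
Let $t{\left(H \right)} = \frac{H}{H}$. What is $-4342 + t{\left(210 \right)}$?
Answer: $-4341$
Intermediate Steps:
$t{\left(H \right)} = 1$
$-4342 + t{\left(210 \right)} = -4342 + 1 = -4341$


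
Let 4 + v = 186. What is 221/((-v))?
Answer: -17/14 ≈ -1.2143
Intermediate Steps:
v = 182 (v = -4 + 186 = 182)
221/((-v)) = 221/((-1*182)) = 221/(-182) = 221*(-1/182) = -17/14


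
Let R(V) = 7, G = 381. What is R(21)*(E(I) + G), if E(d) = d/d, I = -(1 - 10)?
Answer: 2674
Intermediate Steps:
I = 9 (I = -1*(-9) = 9)
E(d) = 1
R(21)*(E(I) + G) = 7*(1 + 381) = 7*382 = 2674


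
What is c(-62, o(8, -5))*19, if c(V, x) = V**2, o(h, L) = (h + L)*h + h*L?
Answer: 73036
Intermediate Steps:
o(h, L) = L*h + h*(L + h) (o(h, L) = (L + h)*h + L*h = h*(L + h) + L*h = L*h + h*(L + h))
c(-62, o(8, -5))*19 = (-62)**2*19 = 3844*19 = 73036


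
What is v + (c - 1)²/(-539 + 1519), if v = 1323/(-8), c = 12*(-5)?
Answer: -316693/1960 ≈ -161.58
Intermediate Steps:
c = -60
v = -1323/8 (v = 1323*(-⅛) = -1323/8 ≈ -165.38)
v + (c - 1)²/(-539 + 1519) = -1323/8 + (-60 - 1)²/(-539 + 1519) = -1323/8 + (-61)²/980 = -1323/8 + (1/980)*3721 = -1323/8 + 3721/980 = -316693/1960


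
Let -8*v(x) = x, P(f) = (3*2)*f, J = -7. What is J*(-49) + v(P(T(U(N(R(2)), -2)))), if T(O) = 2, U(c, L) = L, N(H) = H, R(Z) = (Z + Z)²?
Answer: 683/2 ≈ 341.50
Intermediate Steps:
R(Z) = 4*Z² (R(Z) = (2*Z)² = 4*Z²)
P(f) = 6*f
v(x) = -x/8
J*(-49) + v(P(T(U(N(R(2)), -2)))) = -7*(-49) - 3*2/4 = 343 - ⅛*12 = 343 - 3/2 = 683/2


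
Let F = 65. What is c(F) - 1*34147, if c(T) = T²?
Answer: -29922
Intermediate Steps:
c(F) - 1*34147 = 65² - 1*34147 = 4225 - 34147 = -29922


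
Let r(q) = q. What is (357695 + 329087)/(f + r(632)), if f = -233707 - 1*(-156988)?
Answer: -686782/76087 ≈ -9.0263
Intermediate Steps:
f = -76719 (f = -233707 + 156988 = -76719)
(357695 + 329087)/(f + r(632)) = (357695 + 329087)/(-76719 + 632) = 686782/(-76087) = 686782*(-1/76087) = -686782/76087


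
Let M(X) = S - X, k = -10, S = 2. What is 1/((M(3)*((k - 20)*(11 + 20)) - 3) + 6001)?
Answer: 1/6928 ≈ 0.00014434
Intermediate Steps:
M(X) = 2 - X
1/((M(3)*((k - 20)*(11 + 20)) - 3) + 6001) = 1/(((2 - 1*3)*((-10 - 20)*(11 + 20)) - 3) + 6001) = 1/(((2 - 3)*(-30*31) - 3) + 6001) = 1/((-1*(-930) - 3) + 6001) = 1/((930 - 3) + 6001) = 1/(927 + 6001) = 1/6928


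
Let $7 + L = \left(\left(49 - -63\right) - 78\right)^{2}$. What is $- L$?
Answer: $-1149$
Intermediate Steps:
$L = 1149$ ($L = -7 + \left(\left(49 - -63\right) - 78\right)^{2} = -7 + \left(\left(49 + 63\right) - 78\right)^{2} = -7 + \left(112 - 78\right)^{2} = -7 + 34^{2} = -7 + 1156 = 1149$)
$- L = \left(-1\right) 1149 = -1149$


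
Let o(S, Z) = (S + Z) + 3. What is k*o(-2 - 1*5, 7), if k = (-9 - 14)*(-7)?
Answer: 483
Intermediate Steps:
k = 161 (k = -23*(-7) = 161)
o(S, Z) = 3 + S + Z
k*o(-2 - 1*5, 7) = 161*(3 + (-2 - 1*5) + 7) = 161*(3 + (-2 - 5) + 7) = 161*(3 - 7 + 7) = 161*3 = 483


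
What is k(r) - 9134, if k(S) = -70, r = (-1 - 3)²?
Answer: -9204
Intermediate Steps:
r = 16 (r = (-4)² = 16)
k(r) - 9134 = -70 - 9134 = -9204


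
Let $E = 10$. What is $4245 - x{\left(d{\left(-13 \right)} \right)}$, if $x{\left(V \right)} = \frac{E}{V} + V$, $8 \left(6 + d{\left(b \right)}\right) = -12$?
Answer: $\frac{25523}{6} \approx 4253.8$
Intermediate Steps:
$d{\left(b \right)} = - \frac{15}{2}$ ($d{\left(b \right)} = -6 + \frac{1}{8} \left(-12\right) = -6 - \frac{3}{2} = - \frac{15}{2}$)
$x{\left(V \right)} = V + \frac{10}{V}$ ($x{\left(V \right)} = \frac{10}{V} + V = V + \frac{10}{V}$)
$4245 - x{\left(d{\left(-13 \right)} \right)} = 4245 - \left(- \frac{15}{2} + \frac{10}{- \frac{15}{2}}\right) = 4245 - \left(- \frac{15}{2} + 10 \left(- \frac{2}{15}\right)\right) = 4245 - \left(- \frac{15}{2} - \frac{4}{3}\right) = 4245 - - \frac{53}{6} = 4245 + \frac{53}{6} = \frac{25523}{6}$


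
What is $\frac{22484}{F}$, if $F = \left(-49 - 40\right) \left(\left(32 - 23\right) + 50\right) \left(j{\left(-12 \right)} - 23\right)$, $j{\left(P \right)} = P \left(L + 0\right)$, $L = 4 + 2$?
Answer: $\frac{22484}{498845} \approx 0.045072$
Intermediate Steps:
$L = 6$
$j{\left(P \right)} = 6 P$ ($j{\left(P \right)} = P \left(6 + 0\right) = P 6 = 6 P$)
$F = 498845$ ($F = \left(-49 - 40\right) \left(\left(32 - 23\right) + 50\right) \left(6 \left(-12\right) - 23\right) = \left(-49 - 40\right) \left(9 + 50\right) \left(-72 - 23\right) = \left(-89\right) 59 \left(-95\right) = \left(-5251\right) \left(-95\right) = 498845$)
$\frac{22484}{F} = \frac{22484}{498845}$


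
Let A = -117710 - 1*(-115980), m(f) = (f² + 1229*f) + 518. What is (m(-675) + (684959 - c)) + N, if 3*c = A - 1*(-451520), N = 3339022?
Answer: 3500619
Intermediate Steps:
m(f) = 518 + f² + 1229*f
A = -1730 (A = -117710 + 115980 = -1730)
c = 149930 (c = (-1730 - 1*(-451520))/3 = (-1730 + 451520)/3 = (⅓)*449790 = 149930)
(m(-675) + (684959 - c)) + N = ((518 + (-675)² + 1229*(-675)) + (684959 - 1*149930)) + 3339022 = ((518 + 455625 - 829575) + (684959 - 149930)) + 3339022 = (-373432 + 535029) + 3339022 = 161597 + 3339022 = 3500619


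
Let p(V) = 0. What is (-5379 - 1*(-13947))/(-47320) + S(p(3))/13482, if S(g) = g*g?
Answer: -153/845 ≈ -0.18107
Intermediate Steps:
S(g) = g²
(-5379 - 1*(-13947))/(-47320) + S(p(3))/13482 = (-5379 - 1*(-13947))/(-47320) + 0²/13482 = (-5379 + 13947)*(-1/47320) + 0*(1/13482) = 8568*(-1/47320) + 0 = -153/845 + 0 = -153/845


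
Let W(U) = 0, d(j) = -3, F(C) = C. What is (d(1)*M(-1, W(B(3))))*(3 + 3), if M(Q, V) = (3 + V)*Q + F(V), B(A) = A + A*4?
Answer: 54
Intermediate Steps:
B(A) = 5*A (B(A) = A + 4*A = 5*A)
M(Q, V) = V + Q*(3 + V) (M(Q, V) = (3 + V)*Q + V = Q*(3 + V) + V = V + Q*(3 + V))
(d(1)*M(-1, W(B(3))))*(3 + 3) = (-3*(0 + 3*(-1) - 1*0))*(3 + 3) = -3*(0 - 3 + 0)*6 = -3*(-3)*6 = 9*6 = 54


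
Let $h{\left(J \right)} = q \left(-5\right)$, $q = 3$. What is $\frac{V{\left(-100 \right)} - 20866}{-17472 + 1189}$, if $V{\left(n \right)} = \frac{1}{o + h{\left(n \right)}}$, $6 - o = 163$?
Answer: $\frac{3588953}{2800676} \approx 1.2815$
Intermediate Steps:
$o = -157$ ($o = 6 - 163 = -157$)
$h{\left(J \right)} = -15$ ($h{\left(J \right)} = 3 \left(-5\right) = -15$)
$V{\left(n \right)} = - \frac{1}{172}$ ($V{\left(n \right)} = \frac{1}{-157 - 15} = \frac{1}{-172} = - \frac{1}{172}$)
$\frac{V{\left(-100 \right)} - 20866}{-17472 + 1189} = \frac{- \frac{1}{172} - 20866}{-17472 + 1189} = - \frac{3588953}{172 \left(-16283\right)} = \left(- \frac{3588953}{172}\right) \left(- \frac{1}{16283}\right) = \frac{3588953}{2800676}$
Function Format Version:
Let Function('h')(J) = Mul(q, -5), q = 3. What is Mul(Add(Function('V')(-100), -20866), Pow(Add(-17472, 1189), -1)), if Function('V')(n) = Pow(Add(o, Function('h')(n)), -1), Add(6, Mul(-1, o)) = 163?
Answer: Rational(3588953, 2800676) ≈ 1.2815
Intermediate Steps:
o = -157 (o = Add(6, Mul(-1, 163)) = Add(6, -163) = -157)
Function('h')(J) = -15 (Function('h')(J) = Mul(3, -5) = -15)
Function('V')(n) = Rational(-1, 172) (Function('V')(n) = Pow(Add(-157, -15), -1) = Pow(-172, -1) = Rational(-1, 172))
Mul(Add(Function('V')(-100), -20866), Pow(Add(-17472, 1189), -1)) = Mul(Add(Rational(-1, 172), -20866), Pow(Add(-17472, 1189), -1)) = Mul(Rational(-3588953, 172), Pow(-16283, -1)) = Mul(Rational(-3588953, 172), Rational(-1, 16283)) = Rational(3588953, 2800676)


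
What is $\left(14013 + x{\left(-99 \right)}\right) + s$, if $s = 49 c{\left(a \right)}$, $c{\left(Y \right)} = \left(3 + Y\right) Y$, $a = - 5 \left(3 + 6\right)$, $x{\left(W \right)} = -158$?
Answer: $106465$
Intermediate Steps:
$a = -45$ ($a = \left(-5\right) 9 = -45$)
$c{\left(Y \right)} = Y \left(3 + Y\right)$
$s = 92610$ ($s = 49 \left(- 45 \left(3 - 45\right)\right) = 49 \left(\left(-45\right) \left(-42\right)\right) = 49 \cdot 1890 = 92610$)
$\left(14013 + x{\left(-99 \right)}\right) + s = \left(14013 - 158\right) + 92610 = 13855 + 92610 = 106465$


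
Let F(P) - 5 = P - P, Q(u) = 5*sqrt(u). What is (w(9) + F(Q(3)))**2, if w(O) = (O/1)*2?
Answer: 529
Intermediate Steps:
w(O) = 2*O (w(O) = (O*1)*2 = O*2 = 2*O)
F(P) = 5 (F(P) = 5 + (P - P) = 5 + 0 = 5)
(w(9) + F(Q(3)))**2 = (2*9 + 5)**2 = (18 + 5)**2 = 23**2 = 529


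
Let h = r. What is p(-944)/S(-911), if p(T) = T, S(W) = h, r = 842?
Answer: -472/421 ≈ -1.1211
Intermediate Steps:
h = 842
S(W) = 842
p(-944)/S(-911) = -944/842 = -944*1/842 = -472/421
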